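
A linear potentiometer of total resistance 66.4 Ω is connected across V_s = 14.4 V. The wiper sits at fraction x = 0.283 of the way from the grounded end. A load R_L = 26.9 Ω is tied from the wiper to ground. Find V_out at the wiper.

Split the track: R_lower = x·R_p = 18.79 Ω, R_upper = (1−x)·R_p = 47.61 Ω.
Lower segment in parallel with the load: 18.79 ‖ 26.9 = 11.06 Ω.
V_out = 14.4 × 11.06/(47.61 + 11.06) = 2.715 V.

V_out ≈ 2.72 V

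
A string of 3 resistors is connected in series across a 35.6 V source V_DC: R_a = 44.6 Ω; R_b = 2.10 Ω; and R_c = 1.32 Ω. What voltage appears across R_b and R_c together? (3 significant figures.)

V ≈ 2.54 V

Series total: ΣR = 44.6 + 2.10 + 1.32 = 48.02 Ω.
R_{R_b..R_c} = 2.10 + 1.32 = 3.420 Ω.
By the voltage-divider rule, V = 35.6 × 3.420/48.02 = 2.535 V.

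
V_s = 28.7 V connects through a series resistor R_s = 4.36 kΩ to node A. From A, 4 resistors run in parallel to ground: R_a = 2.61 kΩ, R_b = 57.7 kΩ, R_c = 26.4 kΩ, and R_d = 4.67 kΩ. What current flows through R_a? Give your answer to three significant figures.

Equivalent of the parallel group: R_p = 1.533 kΩ.
Node voltage V_A = V_s · R_p/(R_s + R_p) = 28.7 × 0.2601 = 7.465 V.
Branch current I = V_A/R_a = 7.465/2.61 = 2.860 mA.

I ≈ 2.86 mA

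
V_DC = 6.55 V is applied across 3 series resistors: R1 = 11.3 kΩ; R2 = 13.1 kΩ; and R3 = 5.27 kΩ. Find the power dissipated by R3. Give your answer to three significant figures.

P ≈ 0.257 mW

ΣR = 29.67 kΩ → I = 6.55/29.67 = 0.2208 mA.
P = I²R = 0.04874 × 5.27 = 0.2568 mW.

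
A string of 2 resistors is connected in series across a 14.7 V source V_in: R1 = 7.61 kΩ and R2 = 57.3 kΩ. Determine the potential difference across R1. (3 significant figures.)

V ≈ 1.72 V

Total series resistance ΣR = 7.61 + 57.3 = 64.91 kΩ.
V = V_in · R/ΣR = 14.7 × 0.1172 = 1.723 V.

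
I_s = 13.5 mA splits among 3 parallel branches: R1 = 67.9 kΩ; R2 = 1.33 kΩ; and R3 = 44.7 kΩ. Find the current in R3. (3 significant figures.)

I ≈ 0.383 mA

Conductances: ΣG = 1/67.9 + 1/1.33 + 1/44.7 = 0.7890 (1/kΩ).
By the current-divider rule, I = I_s · G_k/ΣG = 13.5 × 0.02835 = 0.3828 mA.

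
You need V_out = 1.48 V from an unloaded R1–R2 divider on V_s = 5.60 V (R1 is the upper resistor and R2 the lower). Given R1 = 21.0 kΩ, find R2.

V_out/V_s = R2/(R1+R2) = 0.2643.
Rearranging, R2 = R1·k/(1−k) = 21.0 × 0.3592 = 7.544 kΩ.

R2 ≈ 7.54 kΩ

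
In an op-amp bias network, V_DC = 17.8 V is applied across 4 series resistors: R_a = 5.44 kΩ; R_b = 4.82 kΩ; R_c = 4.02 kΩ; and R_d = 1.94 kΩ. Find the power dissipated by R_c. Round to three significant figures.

P ≈ 4.84 mW

ΣR = 16.22 kΩ → I = 17.8/16.22 = 1.097 mA.
P(R_c) = I²·R_c = (1.097)² × 4.02 = 4.841 mW.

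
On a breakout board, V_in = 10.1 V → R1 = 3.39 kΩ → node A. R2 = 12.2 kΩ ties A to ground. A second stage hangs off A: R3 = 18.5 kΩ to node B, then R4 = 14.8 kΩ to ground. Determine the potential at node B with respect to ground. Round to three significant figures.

V_B ≈ 3.25 V

Looking into the second stage from A: R3 + R4 = 33.30 kΩ appears in parallel with R2.
Effective lower resistance at A: R2 ‖ 33.30 = 8.929 kΩ.
V_A = 10.1 × 8.929/(3.39 + 8.929) = 7.321 V.
V_B = V_A × 0.4444 = 3.254 V.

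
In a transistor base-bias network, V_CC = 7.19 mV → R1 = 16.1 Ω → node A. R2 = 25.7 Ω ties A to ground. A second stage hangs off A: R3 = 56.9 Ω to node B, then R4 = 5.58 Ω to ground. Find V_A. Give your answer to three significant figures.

V_A ≈ 3.82 mV

Node A sees R2 in parallel with the series input of stage 2, R3 + R4 = 62.48 Ω.
R2 ‖ (R3+R4) = 18.21 Ω.
V_A = 7.19 × 18.21/(16.1 + 18.21) = 3.816 mV.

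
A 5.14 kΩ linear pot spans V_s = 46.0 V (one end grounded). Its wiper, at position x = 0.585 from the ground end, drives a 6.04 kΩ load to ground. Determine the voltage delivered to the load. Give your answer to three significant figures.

V_out ≈ 22.3 V

The pot divides into 2.133 kΩ above the wiper and 3.007 kΩ below.
Lower segment in parallel with the load: 3.007 ‖ 6.04 = 2.008 kΩ.
Loaded-divider output: V_out = 46.0 × 0.4848 = 22.30 V.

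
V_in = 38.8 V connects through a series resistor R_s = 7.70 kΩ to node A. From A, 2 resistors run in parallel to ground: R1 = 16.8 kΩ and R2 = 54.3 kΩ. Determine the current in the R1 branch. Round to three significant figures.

I ≈ 1.44 mA

Equivalent of the parallel group: R_p = 12.83 kΩ.
V_A by voltage divider: V_A = 38.8 × 12.83/(7.70 + 12.83) = 24.25 V.
Branch current I = V_A/R1 = 24.25/16.8 = 1.443 mA.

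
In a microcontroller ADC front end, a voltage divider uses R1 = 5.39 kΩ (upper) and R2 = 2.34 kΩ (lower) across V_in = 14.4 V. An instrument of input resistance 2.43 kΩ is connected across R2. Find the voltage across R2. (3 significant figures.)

V_out ≈ 2.61 V

The load sits in parallel with R2, giving an effective lower resistance R2' = R2·R_L/(R2+R_L) = 1.192 kΩ.
Then V_out = V_in · R2'/(R1 + R2') = 14.4 × 1.192/6.582 = 2.608 V.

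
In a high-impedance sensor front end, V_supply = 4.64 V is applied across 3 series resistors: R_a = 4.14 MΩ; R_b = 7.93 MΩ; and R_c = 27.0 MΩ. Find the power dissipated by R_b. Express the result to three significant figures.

Series current I = V_supply/ΣR = 4.64/39.07 = 0.1188 µA.
V(R_b) = I·R = 0.9418 V; P = V·I = 0.9418 × 0.1188 = 0.1118 µW.

P ≈ 0.112 µW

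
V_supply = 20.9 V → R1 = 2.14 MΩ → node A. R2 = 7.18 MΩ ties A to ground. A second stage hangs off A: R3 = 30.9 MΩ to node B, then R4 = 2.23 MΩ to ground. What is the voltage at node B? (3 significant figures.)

V_B ≈ 1.03 V

Node A sees R2 in parallel with the series input of stage 2, R3 + R4 = 33.13 MΩ.
R2 ‖ (R3+R4) = 5.901 MΩ.
First divider: V_A = V_supply · 5.901/(2.14 + 5.901) = 15.34 V.
V_B = V_A × 0.06731 = 1.032 V.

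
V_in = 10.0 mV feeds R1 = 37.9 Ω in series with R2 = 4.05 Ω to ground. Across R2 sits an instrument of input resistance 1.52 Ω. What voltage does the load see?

V_out ≈ 0.283 mV

The load sits in parallel with R2, giving an effective lower resistance R2' = R2·R_L/(R2+R_L) = 1.105 Ω.
Then V_out = V_in · R2'/(R1 + R2') = 10.0 × 1.105/39.01 = 0.2833 mV.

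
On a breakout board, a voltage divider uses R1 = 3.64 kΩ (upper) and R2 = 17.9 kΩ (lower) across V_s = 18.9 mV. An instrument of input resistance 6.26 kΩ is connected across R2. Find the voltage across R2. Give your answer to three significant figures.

First combine the lower leg with the load: R2 ‖ R_L = 4.638 kΩ.
Now apply the divider: V_out = 18.9 × 0.5603 = 10.59 mV.

V_out ≈ 10.6 mV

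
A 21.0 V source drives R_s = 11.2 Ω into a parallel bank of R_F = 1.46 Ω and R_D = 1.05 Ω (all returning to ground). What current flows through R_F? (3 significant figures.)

I ≈ 0.744 A

Equivalent of the parallel group: R_p = 0.6108 Ω.
V_A = 21.0 × 0.6108/11.81 = 1.086 V.
Branch current I = V_A/R_F = 1.086/1.46 = 0.7438 A.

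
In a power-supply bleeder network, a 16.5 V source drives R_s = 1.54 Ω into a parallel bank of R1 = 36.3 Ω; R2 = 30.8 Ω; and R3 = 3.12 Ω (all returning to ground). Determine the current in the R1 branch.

Equivalent of the parallel group: R_p = 2.628 Ω.
V_A by voltage divider: V_A = 16.5 × 2.628/(1.54 + 2.628) = 10.40 V.
I(R1) = V_A / R1 = 10.40/36.3 = 0.2866 A.

I ≈ 0.287 A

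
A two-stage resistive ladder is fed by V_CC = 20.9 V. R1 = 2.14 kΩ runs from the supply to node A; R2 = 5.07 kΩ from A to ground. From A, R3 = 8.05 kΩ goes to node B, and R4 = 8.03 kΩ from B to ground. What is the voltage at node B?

Looking into the second stage from A: R3 + R4 = 16.08 kΩ appears in parallel with R2.
Effective lower resistance at A: R2 ‖ 16.08 = 3.855 kΩ.
First divider: V_A = V_CC · 3.855/(2.14 + 3.855) = 13.44 V.
V_B = V_A × 0.4994 = 6.711 V.

V_B ≈ 6.71 V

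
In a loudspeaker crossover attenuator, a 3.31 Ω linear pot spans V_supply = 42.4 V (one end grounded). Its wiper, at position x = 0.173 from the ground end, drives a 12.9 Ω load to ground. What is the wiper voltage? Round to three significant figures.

The pot divides into 2.737 Ω above the wiper and 0.5726 Ω below.
R_L loads the lower segment: effective lower R = 0.5483 Ω.
V_out = 42.4 × 0.5483/(2.737 + 0.5483) = 7.075 V.
(Unloaded: V_out = x·V_supply = 7.34 V.)

V_out ≈ 7.08 V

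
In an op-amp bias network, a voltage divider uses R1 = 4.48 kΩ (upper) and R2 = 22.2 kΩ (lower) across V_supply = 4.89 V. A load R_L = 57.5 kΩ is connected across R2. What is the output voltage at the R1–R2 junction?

R2 ‖ R_L = (22.2 × 57.5)/(22.2 + 57.5) = 16.02 kΩ.
Now apply the divider: V_out = 4.89 × 0.7814 = 3.821 V.

V_out ≈ 3.82 V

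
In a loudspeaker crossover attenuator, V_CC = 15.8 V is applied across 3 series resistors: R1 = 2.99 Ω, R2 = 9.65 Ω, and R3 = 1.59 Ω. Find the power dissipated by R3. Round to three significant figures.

ΣR = 14.23 Ω → I = 15.8/14.23 = 1.110 A.
P(R3) = I²·R3 = (1.110)² × 1.59 = 1.960 W.

P ≈ 1.96 W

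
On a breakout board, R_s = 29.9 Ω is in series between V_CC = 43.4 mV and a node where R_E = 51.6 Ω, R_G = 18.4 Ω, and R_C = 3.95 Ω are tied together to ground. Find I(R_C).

Equivalent of the parallel group: R_p = 3.059 Ω.
Node voltage V_A = V_CC · R_p/(R_s + R_p) = 43.4 × 0.09282 = 4.028 mV.
Branch current I = V_A/R_C = 4.028/3.95 = 1.020 mA.
(Check via current divider: I_total = 1.317 mA; share G_k/ΣG = 0.7745 → same result.)

I ≈ 1.02 mA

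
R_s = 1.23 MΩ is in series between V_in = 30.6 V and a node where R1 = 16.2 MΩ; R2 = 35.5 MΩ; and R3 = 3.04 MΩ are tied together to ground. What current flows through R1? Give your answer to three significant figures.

Parallel bank: R_p = 1/(1/16.2 + 1/35.5 + 1/3.04) = 2.388 MΩ.
V_A = 30.6 × 2.388/3.618 = 20.20 V.
Branch current I = V_A/R1 = 20.20/16.2 = 1.247 µA.

I ≈ 1.25 µA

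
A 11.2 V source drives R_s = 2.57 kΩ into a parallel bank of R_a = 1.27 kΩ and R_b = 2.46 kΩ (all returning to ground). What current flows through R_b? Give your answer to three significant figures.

Equivalent of the parallel group: R_p = 0.8376 kΩ.
V_A by voltage divider: V_A = 11.2 × 0.8376/(2.57 + 0.8376) = 2.753 V.
Branch current I = V_A/R_b = 2.753/2.46 = 1.119 mA.

I ≈ 1.12 mA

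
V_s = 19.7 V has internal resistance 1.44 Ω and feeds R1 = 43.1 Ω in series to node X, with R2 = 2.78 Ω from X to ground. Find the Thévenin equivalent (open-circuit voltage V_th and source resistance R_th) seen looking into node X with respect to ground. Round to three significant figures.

V_th ≈ 1.16 V, R_th ≈ 2.62 Ω

R1' = 1.44 + 43.1 = 44.54 Ω (source resistance + R1).
V_th is the unloaded tap voltage: V_s · R2/(R1'+R2) = 19.7 × 0.05875 = 1.157 V.
With V_s suppressed (replaced by a short), R_th = R1' ‖ R2 = (44.54 × 2.78)/(44.54 + 2.78) = 2.617 Ω.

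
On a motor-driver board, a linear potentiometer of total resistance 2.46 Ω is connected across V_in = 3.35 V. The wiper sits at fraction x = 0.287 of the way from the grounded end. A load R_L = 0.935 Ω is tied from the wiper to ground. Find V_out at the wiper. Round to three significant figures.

The pot divides into 1.754 Ω above the wiper and 0.7060 Ω below.
Lower segment in parallel with the load: 0.7060 ‖ 0.935 = 0.4023 Ω.
V_out = 3.35 × 0.4023/(1.754 + 0.4023) = 0.6250 V.
(Unloaded: V_out = x·V_in = 0.961 V.)

V_out ≈ 0.625 V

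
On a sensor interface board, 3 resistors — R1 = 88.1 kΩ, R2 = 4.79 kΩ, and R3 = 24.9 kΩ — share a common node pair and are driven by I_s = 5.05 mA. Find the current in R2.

I ≈ 4.05 mA

Total conductance ΣG = 1/88.1 + 1/4.79 + 1/24.9 = 0.2603 (units of 1/kΩ).
R2 takes the fraction G_k/ΣG = 0.2088/0.2603 = 0.8021, so I = 5.05 × 0.8021 = 4.051 mA.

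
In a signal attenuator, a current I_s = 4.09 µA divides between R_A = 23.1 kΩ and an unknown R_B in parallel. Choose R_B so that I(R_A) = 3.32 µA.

The fraction through R_A equals R_B/(R_A+R_B).
3.32/4.09 = R_B/(R_A + R_B) → R_B = R_A · (0.8117)/(1 − 0.8117) = 23.1 × 4.312 = 99.60 kΩ.

R_B ≈ 99.6 kΩ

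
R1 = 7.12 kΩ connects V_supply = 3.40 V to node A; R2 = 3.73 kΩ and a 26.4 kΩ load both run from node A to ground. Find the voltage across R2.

V_out ≈ 1.07 V

First combine the lower leg with the load: R2 ‖ R_L = 3.268 kΩ.
Then V_out = V_supply · R2'/(R1 + R2') = 3.40 × 3.268/10.39 = 1.070 V.
(Unloaded it would be 1.17 V; the load pulls it down.)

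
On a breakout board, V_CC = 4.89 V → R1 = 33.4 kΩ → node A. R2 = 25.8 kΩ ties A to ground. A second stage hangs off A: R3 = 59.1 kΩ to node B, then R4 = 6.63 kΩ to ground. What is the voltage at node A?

Looking into the second stage from A: R3 + R4 = 65.73 kΩ appears in parallel with R2.
R2 ‖ (R3+R4) = 18.53 kΩ.
First divider: V_A = V_CC · 18.53/(33.4 + 18.53) = 1.745 V.

V_A ≈ 1.74 V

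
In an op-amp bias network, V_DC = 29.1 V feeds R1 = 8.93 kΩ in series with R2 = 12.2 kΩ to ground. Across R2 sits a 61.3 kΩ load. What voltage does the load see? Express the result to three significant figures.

First combine the lower leg with the load: R2 ‖ R_L = 10.17 kΩ.
Then V_out = V_DC · R2'/(R1 + R2') = 29.1 × 10.17/19.10 = 15.50 V.

V_out ≈ 15.5 V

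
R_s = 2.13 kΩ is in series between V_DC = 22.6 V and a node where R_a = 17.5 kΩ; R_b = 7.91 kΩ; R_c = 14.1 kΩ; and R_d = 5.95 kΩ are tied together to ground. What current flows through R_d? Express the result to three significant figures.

I ≈ 2.00 mA

Equivalent of the parallel group: R_p = 2.367 kΩ.
Node voltage V_A = V_DC · R_p/(R_s + R_p) = 22.6 × 0.5263 = 11.89 V.
I(R_d) = V_A / R_d = 11.89/5.95 = 1.999 mA.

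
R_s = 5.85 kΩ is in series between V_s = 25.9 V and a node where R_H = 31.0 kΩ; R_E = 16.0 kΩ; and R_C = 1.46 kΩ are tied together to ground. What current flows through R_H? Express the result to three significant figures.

Combine the parallel branches: R_p = (1/31.0 + 1/16.0 + 1/1.46)⁻¹ = 1.283 kΩ.
V_A = 25.9 × 1.283/7.133 = 4.657 V.
I(R_H) = V_A / R_H = 4.657/31.0 = 0.1502 mA.

I ≈ 0.150 mA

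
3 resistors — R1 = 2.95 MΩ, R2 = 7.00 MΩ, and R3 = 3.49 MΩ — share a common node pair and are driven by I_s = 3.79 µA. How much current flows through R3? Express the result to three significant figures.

I ≈ 1.41 µA

Conductances: ΣG = 1/2.95 + 1/7.00 + 1/3.49 = 0.7684 (1/MΩ).
By the current-divider rule, I = I_s · G_k/ΣG = 3.79 × 0.3729 = 1.413 µA.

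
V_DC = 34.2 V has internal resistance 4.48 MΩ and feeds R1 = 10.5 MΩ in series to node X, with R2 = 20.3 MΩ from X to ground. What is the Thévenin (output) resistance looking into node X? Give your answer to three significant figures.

R1' = 4.48 + 10.5 = 14.98 MΩ (source resistance + R1).
Zeroing V_DC shorts the top of R1' to ground, so R_th = R1' ‖ R2 = 8.619 MΩ.

R_th ≈ 8.62 MΩ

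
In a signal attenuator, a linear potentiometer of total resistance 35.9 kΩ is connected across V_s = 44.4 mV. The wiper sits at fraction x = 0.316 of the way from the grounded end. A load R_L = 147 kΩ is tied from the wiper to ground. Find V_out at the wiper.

The pot divides into 24.56 kΩ above the wiper and 11.34 kΩ below.
Lower segment in parallel with the load: 11.34 ‖ 147 = 10.53 kΩ.
Loaded-divider output: V_out = 44.4 × 0.3002 = 13.33 mV.

V_out ≈ 13.3 mV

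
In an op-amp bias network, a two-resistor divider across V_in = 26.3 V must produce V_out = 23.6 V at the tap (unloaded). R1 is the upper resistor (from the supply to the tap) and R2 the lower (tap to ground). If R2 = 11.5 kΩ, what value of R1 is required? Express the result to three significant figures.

R1 ≈ 1.32 kΩ

The divider ratio is R2/(R1+R2) = 23.6/26.3 = 0.8973.
Rearranging, R1 = R2·(1−k)/k = 11.5 × 0.1144 = 1.316 kΩ.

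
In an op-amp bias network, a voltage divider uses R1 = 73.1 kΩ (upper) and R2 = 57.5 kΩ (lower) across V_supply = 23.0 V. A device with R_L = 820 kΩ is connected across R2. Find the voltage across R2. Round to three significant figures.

R2 ‖ R_L = (57.5 × 820)/(57.5 + 820) = 53.73 kΩ.
Now apply the divider: V_out = 23.0 × 0.4236 = 9.744 V.

V_out ≈ 9.74 V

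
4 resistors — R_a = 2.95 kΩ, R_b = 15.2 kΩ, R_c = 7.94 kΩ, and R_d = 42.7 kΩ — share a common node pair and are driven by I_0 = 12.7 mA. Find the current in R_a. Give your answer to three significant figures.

I ≈ 7.77 mA

Total conductance ΣG = 1/2.95 + 1/15.2 + 1/7.94 + 1/42.7 = 0.5541 (units of 1/kΩ).
R_a takes the fraction G_k/ΣG = 0.3390/0.5541 = 0.6117, so I = 12.7 × 0.6117 = 7.769 mA.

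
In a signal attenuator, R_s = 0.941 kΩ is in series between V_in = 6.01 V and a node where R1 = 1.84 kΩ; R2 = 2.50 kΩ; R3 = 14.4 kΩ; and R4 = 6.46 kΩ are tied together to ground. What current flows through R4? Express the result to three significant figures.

Combine the parallel branches: R_p = (1/1.84 + 1/2.50 + 1/14.4 + 1/6.46)⁻¹ = 0.8564 kΩ.
V_A by voltage divider: V_A = 6.01 × 0.8564/(0.941 + 0.8564) = 2.864 V.
Branch current I = V_A/R4 = 2.864/6.46 = 0.4433 mA.
(Check via current divider: I_total = 3.344 mA; share G_k/ΣG = 0.1326 → same result.)

I ≈ 0.443 mA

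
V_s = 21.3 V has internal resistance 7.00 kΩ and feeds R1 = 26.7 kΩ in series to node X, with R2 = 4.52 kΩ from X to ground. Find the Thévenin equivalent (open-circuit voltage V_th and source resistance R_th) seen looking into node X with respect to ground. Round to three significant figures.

R1' = 7.00 + 26.7 = 33.70 kΩ (source resistance + R1).
Open-circuit (no load on X): V_th = V_s · R2/(R1' + R2) = 21.3 × 4.52/(33.70 + 4.52) = 2.519 V.
Looking into X with the source shorted: R_th = R1'·R2/(R1'+R2) = 33.70 × 4.52/38.22 = 3.985 kΩ.

V_th ≈ 2.52 V, R_th ≈ 3.99 kΩ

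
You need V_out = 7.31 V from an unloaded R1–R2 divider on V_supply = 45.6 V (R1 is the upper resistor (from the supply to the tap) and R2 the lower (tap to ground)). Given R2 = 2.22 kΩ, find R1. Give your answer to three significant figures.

R1 ≈ 11.6 kΩ

The divider ratio is R2/(R1+R2) = 7.31/45.6 = 0.1603.
Rearranging, R1 = R2·(1−k)/k = 2.22 × 5.238 = 11.63 kΩ.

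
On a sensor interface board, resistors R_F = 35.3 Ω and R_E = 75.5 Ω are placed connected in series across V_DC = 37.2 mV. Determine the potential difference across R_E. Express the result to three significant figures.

V ≈ 25.3 mV

Total series resistance ΣR = 35.3 + 75.5 = 110.8 Ω.
Voltage divider: V = V_DC · (75.50 / 110.8) = 37.2 × 0.6814 = 25.35 mV.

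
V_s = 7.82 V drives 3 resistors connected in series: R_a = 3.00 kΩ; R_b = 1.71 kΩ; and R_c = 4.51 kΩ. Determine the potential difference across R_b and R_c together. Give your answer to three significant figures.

V ≈ 5.28 V

ΣR = 3.00 + 1.71 + 4.51 = 9.220 kΩ.
R_{R_b..R_c} = 1.71 + 4.51 = 6.220 kΩ.
Voltage divider: V = V_s · (6.220 / 9.220) = 7.82 × 0.6746 = 5.276 V.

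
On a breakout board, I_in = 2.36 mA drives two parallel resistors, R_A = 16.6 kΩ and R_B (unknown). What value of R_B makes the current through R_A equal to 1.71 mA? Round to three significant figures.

R_B ≈ 43.7 kΩ

In a two-way split, I_A/I_in = R_B/(R_A + R_B).
With f = 0.7246, R_B = R_A · f/(1−f) = 16.6 × 2.631 = 43.67 kΩ.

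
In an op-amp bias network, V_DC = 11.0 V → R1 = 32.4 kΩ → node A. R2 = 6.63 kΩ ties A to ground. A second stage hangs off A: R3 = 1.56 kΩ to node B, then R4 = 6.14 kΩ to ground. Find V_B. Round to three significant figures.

Node A sees R2 in parallel with the series input of stage 2, R3 + R4 = 7.700 kΩ.
Effective lower resistance at A: R2 ‖ 7.700 = 3.563 kΩ.
First divider: V_A = V_DC · 3.563/(32.4 + 3.563) = 1.090 V.
V_B = V_A × 0.7974 = 0.8689 V.

V_B ≈ 0.869 V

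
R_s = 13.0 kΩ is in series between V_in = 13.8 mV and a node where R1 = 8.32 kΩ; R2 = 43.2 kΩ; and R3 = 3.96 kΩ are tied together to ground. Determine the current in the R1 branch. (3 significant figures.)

Parallel bank: R_p = 1/(1/8.32 + 1/43.2 + 1/3.96) = 2.526 kΩ.
Node voltage V_A = V_in · R_p/(R_s + R_p) = 13.8 × 0.1627 = 2.245 mV.
Branch current I = V_A/R1 = 2.245/8.32 = 0.2699 µA.
(Check via current divider: I_total = 0.8888 µA; share G_k/ΣG = 0.3036 → same result.)

I ≈ 0.270 µA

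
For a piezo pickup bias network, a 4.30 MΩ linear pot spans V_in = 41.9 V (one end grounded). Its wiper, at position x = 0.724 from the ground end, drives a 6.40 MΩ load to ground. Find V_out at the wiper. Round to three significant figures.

V_out ≈ 26.7 V

The pot divides into 1.187 MΩ above the wiper and 3.113 MΩ below.
Lower segment in parallel with the load: 3.113 ‖ 6.40 = 2.094 MΩ.
V_out = 41.9 × 2.094/(1.187 + 2.094) = 26.74 V.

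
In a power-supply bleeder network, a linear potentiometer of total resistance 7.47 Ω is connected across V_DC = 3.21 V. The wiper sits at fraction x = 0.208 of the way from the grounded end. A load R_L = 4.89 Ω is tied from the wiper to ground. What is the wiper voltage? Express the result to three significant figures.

Lower segment x·R_p = 1.554 Ω; upper segment (1−x)·R_p = 5.916 Ω.
(x·R_p) ‖ R_L = 1.179 Ω.
Loaded-divider output: V_out = 3.21 × 0.1662 = 0.5334 V.

V_out ≈ 0.533 V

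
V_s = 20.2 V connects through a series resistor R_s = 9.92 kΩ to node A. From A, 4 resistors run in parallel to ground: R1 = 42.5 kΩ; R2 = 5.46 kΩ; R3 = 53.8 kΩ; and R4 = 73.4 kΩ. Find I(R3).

I ≈ 0.111 mA

Equivalent of the parallel group: R_p = 4.186 kΩ.
V_A by voltage divider: V_A = 20.2 × 4.186/(9.92 + 4.186) = 5.994 V.
I(R3) = V_A / R3 = 5.994/53.8 = 0.1114 mA.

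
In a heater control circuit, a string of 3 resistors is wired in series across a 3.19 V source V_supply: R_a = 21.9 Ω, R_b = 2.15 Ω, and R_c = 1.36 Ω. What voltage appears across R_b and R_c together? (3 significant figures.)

V ≈ 0.441 V

Series total: ΣR = 21.9 + 2.15 + 1.36 = 25.41 Ω.
R_{R_b..R_c} = 2.15 + 1.36 = 3.510 Ω.
By the voltage-divider rule, V = 3.19 × 3.510/25.41 = 0.4406 V.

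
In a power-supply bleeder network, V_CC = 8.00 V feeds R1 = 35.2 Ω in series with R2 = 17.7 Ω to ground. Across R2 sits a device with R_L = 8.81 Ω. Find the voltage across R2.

V_out ≈ 1.15 V

First combine the lower leg with the load: R2 ‖ R_L = 5.882 Ω.
Voltage divider with the loaded lower leg: V_out = 8.00 × 5.882/(35.2 + 5.882) = 8.00 × 0.1432 = 1.145 V.
(Unloaded it would be 2.68 V; the load pulls it down.)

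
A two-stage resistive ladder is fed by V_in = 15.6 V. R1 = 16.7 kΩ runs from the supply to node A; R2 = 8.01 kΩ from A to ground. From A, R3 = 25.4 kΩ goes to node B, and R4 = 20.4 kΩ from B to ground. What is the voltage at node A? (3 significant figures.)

V_A ≈ 4.52 V

Looking into the second stage from A: R3 + R4 = 45.80 kΩ appears in parallel with R2.
R2 ‖ (R3+R4) = 6.818 kΩ.
First divider: V_A = V_in · 6.818/(16.7 + 6.818) = 4.522 V.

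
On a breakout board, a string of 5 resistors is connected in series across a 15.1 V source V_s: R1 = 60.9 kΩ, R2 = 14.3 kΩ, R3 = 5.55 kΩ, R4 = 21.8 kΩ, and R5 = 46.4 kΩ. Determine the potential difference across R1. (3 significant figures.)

V ≈ 6.17 V

Total series resistance ΣR = 60.9 + 14.3 + 5.55 + 21.8 + 46.4 = 148.9 kΩ.
By the voltage-divider rule, V = 15.1 × 60.90/148.9 = 6.174 V.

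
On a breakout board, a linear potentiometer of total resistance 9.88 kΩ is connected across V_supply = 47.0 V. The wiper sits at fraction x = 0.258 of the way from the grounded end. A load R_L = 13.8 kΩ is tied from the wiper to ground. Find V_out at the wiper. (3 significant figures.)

V_out ≈ 10.7 V

Split the track: R_lower = x·R_p = 2.549 kΩ, R_upper = (1−x)·R_p = 7.331 kΩ.
R_L loads the lower segment: effective lower R = 2.152 kΩ.
V_out = 47.0 × 2.152/(7.331 + 2.152) = 10.66 V.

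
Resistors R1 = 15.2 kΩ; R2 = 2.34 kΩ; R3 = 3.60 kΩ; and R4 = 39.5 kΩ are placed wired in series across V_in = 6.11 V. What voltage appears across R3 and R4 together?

V ≈ 4.34 V

ΣR = 15.2 + 2.34 + 3.60 + 39.5 = 60.64 kΩ.
R_{R3..R4} = 3.60 + 39.5 = 43.10 kΩ.
By the voltage-divider rule, V = 6.11 × 43.10/60.64 = 4.343 V.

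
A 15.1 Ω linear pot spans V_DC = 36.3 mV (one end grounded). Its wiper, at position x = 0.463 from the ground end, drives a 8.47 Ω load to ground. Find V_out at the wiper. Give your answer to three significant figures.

V_out ≈ 11.6 mV

Lower segment x·R_p = 6.991 Ω; upper segment (1−x)·R_p = 8.109 Ω.
(x·R_p) ‖ R_L = 3.830 Ω.
V_out = 36.3 × 3.830/(8.109 + 3.830) = 11.65 mV.
(Unloaded: V_out = x·V_DC = 16.8 mV.)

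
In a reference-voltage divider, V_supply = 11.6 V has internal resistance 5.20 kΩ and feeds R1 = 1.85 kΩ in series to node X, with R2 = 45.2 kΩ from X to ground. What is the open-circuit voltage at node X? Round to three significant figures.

V_th ≈ 10.0 V

R1' = 5.20 + 1.85 = 7.050 kΩ (source resistance + R1).
With X open, the divider is unloaded: V_th = 11.6 × 45.2/52.25 = 10.03 V.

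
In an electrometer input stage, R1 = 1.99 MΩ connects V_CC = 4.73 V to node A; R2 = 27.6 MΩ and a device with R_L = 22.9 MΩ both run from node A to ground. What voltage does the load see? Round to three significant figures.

V_out ≈ 4.08 V

The load sits in parallel with R2, giving an effective lower resistance R2' = R2·R_L/(R2+R_L) = 12.52 MΩ.
Then V_out = V_CC · R2'/(R1 + R2') = 4.73 × 12.52/14.51 = 4.081 V.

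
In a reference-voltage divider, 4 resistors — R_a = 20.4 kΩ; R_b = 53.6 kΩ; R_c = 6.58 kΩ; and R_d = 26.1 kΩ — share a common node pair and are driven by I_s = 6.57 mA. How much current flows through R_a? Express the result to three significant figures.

I ≈ 1.25 mA

ΣG = 1/20.4 + 1/53.6 + 1/6.58 + 1/26.1 = 0.2580.
Current divider: I(R_a) = I_s · G_k/ΣG = 6.57 × (0.04902/0.2580) = 6.57 × 0.1900 = 1.248 mA.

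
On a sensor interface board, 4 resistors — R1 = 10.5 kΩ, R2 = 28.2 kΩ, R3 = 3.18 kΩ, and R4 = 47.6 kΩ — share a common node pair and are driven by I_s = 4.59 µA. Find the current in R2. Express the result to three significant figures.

Conductances: ΣG = 1/10.5 + 1/28.2 + 1/3.18 + 1/47.6 = 0.4662 (1/kΩ).
Current divider: I(R2) = I_s · G_k/ΣG = 4.59 × (0.03546/0.4662) = 4.59 × 0.07607 = 0.3492 µA.

I ≈ 0.349 µA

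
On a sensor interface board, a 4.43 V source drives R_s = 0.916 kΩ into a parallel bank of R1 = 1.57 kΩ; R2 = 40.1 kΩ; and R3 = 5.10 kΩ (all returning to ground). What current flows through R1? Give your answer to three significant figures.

I ≈ 1.58 mA

Equivalent of the parallel group: R_p = 1.166 kΩ.
Node voltage V_A = V_supply · R_p/(R_s + R_p) = 4.43 × 0.5599 = 2.481 V.
Branch current I = V_A/R1 = 2.481/1.57 = 1.580 mA.
(Equivalently: I_total = 2.128 mA, then current-divider fraction G_k/ΣG = 0.7424.)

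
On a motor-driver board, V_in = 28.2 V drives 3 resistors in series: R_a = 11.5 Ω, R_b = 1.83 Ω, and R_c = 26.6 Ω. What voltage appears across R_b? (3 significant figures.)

V ≈ 1.29 V

ΣR = 11.5 + 1.83 + 26.6 = 39.93 Ω.
Voltage divider: V = V_in · (1.830 / 39.93) = 28.2 × 0.04583 = 1.292 V.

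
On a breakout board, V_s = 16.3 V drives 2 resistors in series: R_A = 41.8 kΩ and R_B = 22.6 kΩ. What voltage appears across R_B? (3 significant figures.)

ΣR = 41.8 + 22.6 = 64.40 kΩ.
V = V_s · R/ΣR = 16.3 × 0.3509 = 5.720 V.

V ≈ 5.72 V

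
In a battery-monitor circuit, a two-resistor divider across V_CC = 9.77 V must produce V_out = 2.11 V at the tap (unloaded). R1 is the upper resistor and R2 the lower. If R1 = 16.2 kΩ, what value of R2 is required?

V_out/V_CC = R2/(R1+R2) = 0.2160.
Rearranging, R2 = R1·k/(1−k) = 16.2 × 0.2755 = 4.462 kΩ.

R2 ≈ 4.46 kΩ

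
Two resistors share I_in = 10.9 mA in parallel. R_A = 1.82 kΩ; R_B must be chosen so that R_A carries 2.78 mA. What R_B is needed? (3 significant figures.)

In a two-way split, I_A/I_in = R_B/(R_A + R_B).
2.78/10.9 = R_B/(R_A + R_B) → R_B = R_A · (0.2550)/(1 − 0.2550) = 1.82 × 0.3424 = 0.6231 kΩ.

R_B ≈ 0.623 kΩ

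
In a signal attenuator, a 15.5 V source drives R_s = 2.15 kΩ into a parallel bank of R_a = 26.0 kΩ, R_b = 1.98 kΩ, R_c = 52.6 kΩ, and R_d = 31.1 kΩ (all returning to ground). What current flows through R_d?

Equivalent of the parallel group: R_p = 1.682 kΩ.
V_A by voltage divider: V_A = 15.5 × 1.682/(2.15 + 1.682) = 6.803 V.
I(R_d) = V_A / R_d = 6.803/31.1 = 0.2187 mA.

I ≈ 0.219 mA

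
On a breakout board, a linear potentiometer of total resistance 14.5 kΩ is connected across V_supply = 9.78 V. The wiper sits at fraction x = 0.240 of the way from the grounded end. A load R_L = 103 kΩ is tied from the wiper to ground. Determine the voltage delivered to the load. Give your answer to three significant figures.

V_out ≈ 2.29 V

The pot divides into 11.02 kΩ above the wiper and 3.480 kΩ below.
R_L loads the lower segment: effective lower R = 3.366 kΩ.
V_out = 9.78 × 3.366/(11.02 + 3.366) = 2.288 V.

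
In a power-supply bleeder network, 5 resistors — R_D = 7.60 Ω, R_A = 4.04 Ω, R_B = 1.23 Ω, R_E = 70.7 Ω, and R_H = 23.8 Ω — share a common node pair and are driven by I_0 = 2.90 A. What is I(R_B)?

Conductances: ΣG = 1/7.60 + 1/4.04 + 1/1.23 + 1/70.7 + 1/23.8 = 1.248 (1/Ω).
R_B takes the fraction G_k/ΣG = 0.8130/1.248 = 0.6513, so I = 2.90 × 0.6513 = 1.889 A.

I ≈ 1.89 A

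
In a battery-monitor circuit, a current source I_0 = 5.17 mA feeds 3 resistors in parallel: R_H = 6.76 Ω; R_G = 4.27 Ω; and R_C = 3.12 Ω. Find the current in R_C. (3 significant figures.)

I ≈ 2.36 mA

Total conductance ΣG = 1/6.76 + 1/4.27 + 1/3.12 = 0.7026 (units of 1/Ω).
R_C takes the fraction G_k/ΣG = 0.3205/0.7026 = 0.4562, so I = 5.17 × 0.4562 = 2.358 mA.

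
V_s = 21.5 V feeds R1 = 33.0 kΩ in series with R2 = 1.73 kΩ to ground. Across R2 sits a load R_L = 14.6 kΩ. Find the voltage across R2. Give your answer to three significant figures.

V_out ≈ 0.963 V

First combine the lower leg with the load: R2 ‖ R_L = 1.547 kΩ.
Voltage divider with the loaded lower leg: V_out = 21.5 × 1.547/(33.0 + 1.547) = 21.5 × 0.04477 = 0.9626 V.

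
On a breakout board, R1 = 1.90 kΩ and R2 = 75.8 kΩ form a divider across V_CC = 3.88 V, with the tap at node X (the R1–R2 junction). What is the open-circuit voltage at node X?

V_th ≈ 3.79 V

With X open, the divider is unloaded: V_th = 3.88 × 75.8/77.70 = 3.785 V.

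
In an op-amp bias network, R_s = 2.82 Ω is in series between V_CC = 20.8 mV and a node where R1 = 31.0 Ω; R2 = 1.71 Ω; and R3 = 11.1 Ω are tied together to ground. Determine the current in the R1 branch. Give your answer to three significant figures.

Parallel bank: R_p = 1/(1/31.0 + 1/1.71 + 1/11.1) = 1.414 Ω.
Node voltage V_A = V_CC · R_p/(R_s + R_p) = 20.8 × 0.3340 = 6.947 mV.
Branch current I = V_A/R1 = 6.947/31.0 = 0.2241 mA.
(Check via current divider: I_total = 4.912 mA; share G_k/ΣG = 0.04562 → same result.)

I ≈ 0.224 mA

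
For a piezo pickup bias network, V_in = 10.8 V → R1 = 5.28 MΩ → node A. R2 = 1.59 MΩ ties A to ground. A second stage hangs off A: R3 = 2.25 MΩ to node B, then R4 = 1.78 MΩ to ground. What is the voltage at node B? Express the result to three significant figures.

Node A sees R2 in parallel with the series input of stage 2, R3 + R4 = 4.030 MΩ.
Effective lower resistance at A: R2 ‖ 4.030 = 1.140 MΩ.
So V_A = 10.8 × 0.1776 = 1.918 V.
Then the unloaded second divider: V_B = V_A × R4/(R3+R4) = 1.918 × 0.4417 = 0.8471 V.

V_B ≈ 0.847 V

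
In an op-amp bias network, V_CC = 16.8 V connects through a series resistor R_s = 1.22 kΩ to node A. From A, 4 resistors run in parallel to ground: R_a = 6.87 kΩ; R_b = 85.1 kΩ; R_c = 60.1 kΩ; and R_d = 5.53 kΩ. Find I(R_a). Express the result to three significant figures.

Combine the parallel branches: R_p = (1/6.87 + 1/85.1 + 1/60.1 + 1/5.53)⁻¹ = 2.819 kΩ.
Node voltage V_A = V_CC · R_p/(R_s + R_p) = 16.8 × 0.6979 = 11.73 V.
Branch current I = V_A/R_a = 11.73/6.87 = 1.707 mA.
(Equivalently: I_total = 4.160 mA, then current-divider fraction G_k/ΣG = 0.4103.)

I ≈ 1.71 mA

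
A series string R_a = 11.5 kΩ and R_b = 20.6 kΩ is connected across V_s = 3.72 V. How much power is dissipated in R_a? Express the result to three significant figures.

P ≈ 0.154 mW

ΣR = 32.10 kΩ → I = 3.72/32.10 = 0.1159 mA.
P = I²R = 0.01343 × 11.5 = 0.1544 mW.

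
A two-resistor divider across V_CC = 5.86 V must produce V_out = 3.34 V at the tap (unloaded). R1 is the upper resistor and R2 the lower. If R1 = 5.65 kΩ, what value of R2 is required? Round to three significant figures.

R2 ≈ 7.49 kΩ

Required fraction k = V_out/V_CC = 0.5700.
R2 = R1 · 0.5700/(1 − 0.5700) = 7.488 kΩ.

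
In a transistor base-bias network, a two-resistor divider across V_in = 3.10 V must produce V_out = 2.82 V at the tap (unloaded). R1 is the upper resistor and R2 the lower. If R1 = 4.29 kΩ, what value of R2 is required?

R2 ≈ 43.2 kΩ

The divider ratio is R2/(R1+R2) = 2.82/3.10 = 0.9097.
Rearranging, R2 = R1·k/(1−k) = 4.29 × 10.07 = 43.21 kΩ.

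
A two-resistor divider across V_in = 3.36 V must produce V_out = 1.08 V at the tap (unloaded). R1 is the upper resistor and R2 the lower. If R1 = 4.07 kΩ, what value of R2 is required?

Required fraction k = V_out/V_in = 0.3214.
Rearranging, R2 = R1·k/(1−k) = 4.07 × 0.4737 = 1.928 kΩ.

R2 ≈ 1.93 kΩ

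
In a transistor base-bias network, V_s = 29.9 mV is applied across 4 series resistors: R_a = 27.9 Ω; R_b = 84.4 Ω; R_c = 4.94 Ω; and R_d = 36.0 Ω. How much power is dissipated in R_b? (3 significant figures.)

P ≈ 3.21 µW

The common current is I = 29.9/153.2 = 0.1951 mA.
V(R_b) = I·R = 16.47 mV; P = V·I = 16.47 × 0.1951 = 3.213 µW.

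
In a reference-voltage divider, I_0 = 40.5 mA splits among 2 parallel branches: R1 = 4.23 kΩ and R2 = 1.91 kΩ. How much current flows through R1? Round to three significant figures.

I ≈ 12.6 mA

Two-branch current divider: I_k = I_0 · R_other/(R_1 + R_2).
So I = 40.5 × 1.91/6.140 = 12.60 mA.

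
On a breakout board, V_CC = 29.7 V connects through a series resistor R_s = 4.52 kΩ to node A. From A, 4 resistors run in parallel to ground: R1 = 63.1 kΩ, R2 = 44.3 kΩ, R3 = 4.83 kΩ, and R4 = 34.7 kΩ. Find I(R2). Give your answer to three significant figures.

Parallel bank: R_p = 1/(1/63.1 + 1/44.3 + 1/4.83 + 1/34.7) = 3.646 kΩ.
Node voltage V_A = V_CC · R_p/(R_s + R_p) = 29.7 × 0.4465 = 13.26 V.
I(R2) = V_A / R2 = 13.26/44.3 = 0.2993 mA.

I ≈ 0.299 mA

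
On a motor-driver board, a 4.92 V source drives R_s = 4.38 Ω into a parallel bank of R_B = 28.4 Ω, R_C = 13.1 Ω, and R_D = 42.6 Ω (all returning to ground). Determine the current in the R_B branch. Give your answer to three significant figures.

I ≈ 0.109 A

Equivalent of the parallel group: R_p = 7.406 Ω.
V_A = 4.92 × 7.406/11.79 = 3.092 V.
Branch current I = V_A/R_B = 3.092/28.4 = 0.1089 A.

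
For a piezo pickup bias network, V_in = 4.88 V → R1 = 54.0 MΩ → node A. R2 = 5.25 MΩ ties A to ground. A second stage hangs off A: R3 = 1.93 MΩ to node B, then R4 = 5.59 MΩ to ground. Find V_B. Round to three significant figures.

V_B ≈ 0.196 V

The second stage (R3 + R4 = 7.520 MΩ) loads node A in parallel with R2.
Effective lower resistance at A: R2 ‖ 7.520 = 3.092 MΩ.
V_A = 4.88 × 3.092/(54.0 + 3.092) = 0.2643 V.
Stage 2 is unloaded, so V_B = V_A · R4/(R3+R4) = 0.2643 × 5.59/7.520 = 0.1964 V.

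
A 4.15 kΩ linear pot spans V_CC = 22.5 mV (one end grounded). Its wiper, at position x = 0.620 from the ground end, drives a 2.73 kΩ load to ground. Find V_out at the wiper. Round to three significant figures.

The pot divides into 1.577 kΩ above the wiper and 2.573 kΩ below.
R_L loads the lower segment: effective lower R = 1.325 kΩ.
Then V_out = V_CC · 1.325/(1.577 + 1.325) = 10.27 mV.

V_out ≈ 10.3 mV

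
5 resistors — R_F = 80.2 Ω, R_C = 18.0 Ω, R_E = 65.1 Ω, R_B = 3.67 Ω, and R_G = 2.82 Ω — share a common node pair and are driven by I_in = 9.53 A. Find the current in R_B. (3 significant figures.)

Total conductance ΣG = 1/80.2 + 1/18.0 + 1/65.1 + 1/3.67 + 1/2.82 = 0.7105 (units of 1/Ω).
R_B takes the fraction G_k/ΣG = 0.2725/0.7105 = 0.3835, so I = 9.53 × 0.3835 = 3.655 A.

I ≈ 3.65 A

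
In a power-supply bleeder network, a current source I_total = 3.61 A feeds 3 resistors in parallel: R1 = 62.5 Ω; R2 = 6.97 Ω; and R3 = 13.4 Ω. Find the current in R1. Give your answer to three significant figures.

I ≈ 0.247 A

ΣG = 1/62.5 + 1/6.97 + 1/13.4 = 0.2341.
Current divider: I(R1) = I_total · G_k/ΣG = 3.61 × (0.01600/0.2341) = 3.61 × 0.06835 = 0.2467 A.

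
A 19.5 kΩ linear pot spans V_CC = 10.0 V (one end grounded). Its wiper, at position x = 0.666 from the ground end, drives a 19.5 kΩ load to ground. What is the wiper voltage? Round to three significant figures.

V_out ≈ 5.45 V

Split the track: R_lower = x·R_p = 12.99 kΩ, R_upper = (1−x)·R_p = 6.513 kΩ.
R_L loads the lower segment: effective lower R = 7.795 kΩ.
V_out = 10.0 × 7.795/(6.513 + 7.795) = 5.448 V.
(Unloaded: V_out = x·V_CC = 6.66 V.)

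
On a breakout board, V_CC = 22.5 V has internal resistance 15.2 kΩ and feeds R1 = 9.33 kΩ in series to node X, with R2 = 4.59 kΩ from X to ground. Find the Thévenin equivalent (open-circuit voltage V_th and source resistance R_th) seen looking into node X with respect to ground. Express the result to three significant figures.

R1' = 15.2 + 9.33 = 24.53 kΩ (source resistance + R1).
With X open, the divider is unloaded: V_th = 22.5 × 4.59/29.12 = 3.547 V.
Looking into X with the source shorted: R_th = R1'·R2/(R1'+R2) = 24.53 × 4.59/29.12 = 3.867 kΩ.

V_th ≈ 3.55 V, R_th ≈ 3.87 kΩ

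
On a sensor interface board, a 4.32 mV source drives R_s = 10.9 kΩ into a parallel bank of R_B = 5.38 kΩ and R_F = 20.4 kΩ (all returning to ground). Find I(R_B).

Parallel bank: R_p = 1/(1/5.38 + 1/20.4) = 4.257 kΩ.
V_A by voltage divider: V_A = 4.32 × 4.257/(10.9 + 4.257) = 1.213 mV.
Branch current I = V_A/R_B = 1.213/5.38 = 0.2255 µA.

I ≈ 0.226 µA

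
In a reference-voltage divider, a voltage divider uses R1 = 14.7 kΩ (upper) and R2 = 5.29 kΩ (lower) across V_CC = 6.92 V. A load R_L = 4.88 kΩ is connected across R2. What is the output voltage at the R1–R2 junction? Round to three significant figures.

V_out ≈ 1.02 V

R2 ‖ R_L = (5.29 × 4.88)/(5.29 + 4.88) = 2.538 kΩ.
Then V_out = V_CC · R2'/(R1 + R2') = 6.92 × 2.538/17.24 = 1.019 V.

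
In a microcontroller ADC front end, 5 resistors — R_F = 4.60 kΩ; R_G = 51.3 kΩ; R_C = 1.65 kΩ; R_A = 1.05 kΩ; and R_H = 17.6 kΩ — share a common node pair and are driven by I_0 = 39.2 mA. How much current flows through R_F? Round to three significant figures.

ΣG = 1/4.60 + 1/51.3 + 1/1.65 + 1/1.05 + 1/17.6 = 1.852.
R_F takes the fraction G_k/ΣG = 0.2174/1.852 = 0.1174, so I = 39.2 × 0.1174 = 4.601 mA.

I ≈ 4.60 mA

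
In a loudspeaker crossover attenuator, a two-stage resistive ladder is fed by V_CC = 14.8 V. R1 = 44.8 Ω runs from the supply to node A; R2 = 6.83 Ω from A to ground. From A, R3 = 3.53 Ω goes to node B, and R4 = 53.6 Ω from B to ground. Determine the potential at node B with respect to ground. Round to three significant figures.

V_B ≈ 1.66 V

Looking into the second stage from A: R3 + R4 = 57.13 Ω appears in parallel with R2.
Effective lower resistance at A: R2 ‖ 57.13 = 6.101 Ω.
First divider: V_A = V_CC · 6.101/(44.8 + 6.101) = 1.774 V.
Then the unloaded second divider: V_B = V_A × R4/(R3+R4) = 1.774 × 0.9382 = 1.664 V.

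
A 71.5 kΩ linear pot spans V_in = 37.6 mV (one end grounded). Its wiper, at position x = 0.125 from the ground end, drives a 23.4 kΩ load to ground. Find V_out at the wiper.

V_out ≈ 3.52 mV

Split the track: R_lower = x·R_p = 8.938 kΩ, R_upper = (1−x)·R_p = 62.56 kΩ.
R_L loads the lower segment: effective lower R = 6.467 kΩ.
Loaded-divider output: V_out = 37.6 × 0.09369 = 3.523 mV.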